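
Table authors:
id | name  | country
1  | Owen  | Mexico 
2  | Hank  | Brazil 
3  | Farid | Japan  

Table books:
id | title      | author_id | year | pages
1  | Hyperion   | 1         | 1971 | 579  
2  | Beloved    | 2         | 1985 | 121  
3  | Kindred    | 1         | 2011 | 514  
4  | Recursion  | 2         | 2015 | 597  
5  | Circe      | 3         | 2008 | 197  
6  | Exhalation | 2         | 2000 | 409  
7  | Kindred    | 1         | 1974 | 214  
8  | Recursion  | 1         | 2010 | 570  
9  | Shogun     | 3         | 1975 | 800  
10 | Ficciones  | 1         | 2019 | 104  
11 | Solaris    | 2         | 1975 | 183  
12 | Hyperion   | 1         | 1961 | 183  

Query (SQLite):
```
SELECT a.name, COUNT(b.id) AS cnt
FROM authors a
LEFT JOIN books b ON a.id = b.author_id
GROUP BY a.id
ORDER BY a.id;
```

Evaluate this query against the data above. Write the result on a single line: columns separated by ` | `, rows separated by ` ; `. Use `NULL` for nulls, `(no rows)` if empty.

LEFT JOIN keeps every authors row; unmatched ones get NULL for books columns.
Group by authors.id and compute COUNT(b.id). COUNT(col) of an all-NULL group is 0.
  1: ids {1, 3, 7, 8, 10, 12} → COUNT(b.id)=6
  2: ids {2, 4, 6, 11} → COUNT(b.id)=4
  3: ids {5, 9} → COUNT(b.id)=2

Owen | 6 ; Hank | 4 ; Farid | 2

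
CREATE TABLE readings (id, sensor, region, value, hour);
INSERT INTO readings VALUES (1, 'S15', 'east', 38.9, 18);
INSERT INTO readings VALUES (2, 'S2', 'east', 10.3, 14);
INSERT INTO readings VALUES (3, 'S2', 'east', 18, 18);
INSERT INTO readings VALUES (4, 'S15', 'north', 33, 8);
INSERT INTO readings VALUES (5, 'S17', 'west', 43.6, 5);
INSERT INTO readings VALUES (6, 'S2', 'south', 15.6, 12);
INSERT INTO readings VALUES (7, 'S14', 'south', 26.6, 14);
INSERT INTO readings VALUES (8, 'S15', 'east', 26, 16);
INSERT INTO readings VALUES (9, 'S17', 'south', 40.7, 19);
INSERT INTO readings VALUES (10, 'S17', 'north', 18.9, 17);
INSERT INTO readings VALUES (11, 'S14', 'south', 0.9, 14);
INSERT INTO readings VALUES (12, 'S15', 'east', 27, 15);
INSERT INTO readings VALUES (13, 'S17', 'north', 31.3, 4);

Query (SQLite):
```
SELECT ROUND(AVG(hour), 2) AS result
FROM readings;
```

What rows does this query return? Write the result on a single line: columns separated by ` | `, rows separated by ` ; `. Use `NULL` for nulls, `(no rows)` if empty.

All hour values: [18, 14, 18, 8, 5, 12, 14, 16, 19, 17, 14, 15, 4].
AVG = 174 / 13 (rounded to 2 dp).

13.38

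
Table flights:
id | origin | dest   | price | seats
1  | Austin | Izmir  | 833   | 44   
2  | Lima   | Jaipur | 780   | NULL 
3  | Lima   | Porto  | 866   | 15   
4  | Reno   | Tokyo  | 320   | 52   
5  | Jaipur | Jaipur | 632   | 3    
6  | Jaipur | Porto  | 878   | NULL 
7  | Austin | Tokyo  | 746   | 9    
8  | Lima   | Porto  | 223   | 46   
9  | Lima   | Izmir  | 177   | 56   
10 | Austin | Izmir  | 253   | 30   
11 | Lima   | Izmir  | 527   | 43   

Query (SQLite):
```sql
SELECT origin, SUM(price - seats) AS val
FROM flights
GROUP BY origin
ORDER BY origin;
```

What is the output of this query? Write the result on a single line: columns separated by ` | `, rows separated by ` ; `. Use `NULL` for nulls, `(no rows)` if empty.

Austin | 1749 ; Jaipur | 629 ; Lima | 1633 ; Reno | 268

For each row compute price - seats.
Group by origin; take SUM of the expression per group.
  Austin: ids {1, 7, 10} → SUM(price - seats)=1749
  Jaipur: ids {5, 6} → SUM(price - seats)=629
  Lima: ids {2, 3, 8, 9, 11} → SUM(price - seats)=1633
  Reno: ids {4} → SUM(price - seats)=268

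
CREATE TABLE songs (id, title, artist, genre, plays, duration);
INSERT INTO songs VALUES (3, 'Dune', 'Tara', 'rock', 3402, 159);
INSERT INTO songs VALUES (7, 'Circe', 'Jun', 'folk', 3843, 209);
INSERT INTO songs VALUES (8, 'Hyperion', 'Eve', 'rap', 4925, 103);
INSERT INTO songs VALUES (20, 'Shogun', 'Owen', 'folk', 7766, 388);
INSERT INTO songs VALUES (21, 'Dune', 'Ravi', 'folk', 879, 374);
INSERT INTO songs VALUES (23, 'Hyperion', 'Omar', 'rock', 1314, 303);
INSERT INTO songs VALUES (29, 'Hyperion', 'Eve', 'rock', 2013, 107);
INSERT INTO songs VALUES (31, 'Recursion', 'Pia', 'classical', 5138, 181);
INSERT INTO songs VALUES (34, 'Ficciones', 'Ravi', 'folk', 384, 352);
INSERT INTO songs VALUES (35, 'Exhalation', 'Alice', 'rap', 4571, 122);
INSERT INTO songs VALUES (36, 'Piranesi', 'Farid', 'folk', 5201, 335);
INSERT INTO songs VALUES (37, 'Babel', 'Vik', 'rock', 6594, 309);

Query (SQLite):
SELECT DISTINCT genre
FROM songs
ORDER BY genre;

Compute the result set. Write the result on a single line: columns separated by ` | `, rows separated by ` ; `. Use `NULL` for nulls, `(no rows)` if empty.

Collect distinct genre values from songs.

classical ; folk ; rap ; rock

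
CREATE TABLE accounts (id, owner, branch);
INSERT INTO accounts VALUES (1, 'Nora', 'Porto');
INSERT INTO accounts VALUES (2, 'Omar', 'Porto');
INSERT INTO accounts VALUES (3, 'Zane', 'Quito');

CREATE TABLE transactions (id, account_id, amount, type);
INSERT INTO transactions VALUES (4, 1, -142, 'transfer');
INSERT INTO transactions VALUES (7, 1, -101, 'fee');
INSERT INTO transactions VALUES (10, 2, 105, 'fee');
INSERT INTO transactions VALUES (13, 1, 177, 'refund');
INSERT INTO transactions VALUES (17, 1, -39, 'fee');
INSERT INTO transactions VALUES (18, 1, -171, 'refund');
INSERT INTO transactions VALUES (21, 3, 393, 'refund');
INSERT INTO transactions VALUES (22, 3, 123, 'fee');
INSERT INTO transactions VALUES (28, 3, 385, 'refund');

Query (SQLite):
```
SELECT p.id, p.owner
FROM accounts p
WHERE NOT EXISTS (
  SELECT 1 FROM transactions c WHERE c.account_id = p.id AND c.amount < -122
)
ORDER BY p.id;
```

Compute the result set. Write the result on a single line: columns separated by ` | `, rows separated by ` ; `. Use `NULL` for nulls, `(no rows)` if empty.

2 | Omar ; 3 | Zane

For each accounts row, check whether any transactions with matching account_id has amount < -122.
Keep rows where that is false.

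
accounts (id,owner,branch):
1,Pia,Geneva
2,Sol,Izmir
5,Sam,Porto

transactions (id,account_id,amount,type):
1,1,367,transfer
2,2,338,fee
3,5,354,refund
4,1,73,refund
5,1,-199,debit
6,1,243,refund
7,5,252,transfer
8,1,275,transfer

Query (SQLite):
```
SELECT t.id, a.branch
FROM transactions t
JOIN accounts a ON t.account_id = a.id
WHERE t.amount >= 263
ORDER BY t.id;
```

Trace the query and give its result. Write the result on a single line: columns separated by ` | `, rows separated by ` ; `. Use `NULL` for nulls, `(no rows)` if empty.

1 | Geneva ; 2 | Izmir ; 3 | Porto ; 8 | Geneva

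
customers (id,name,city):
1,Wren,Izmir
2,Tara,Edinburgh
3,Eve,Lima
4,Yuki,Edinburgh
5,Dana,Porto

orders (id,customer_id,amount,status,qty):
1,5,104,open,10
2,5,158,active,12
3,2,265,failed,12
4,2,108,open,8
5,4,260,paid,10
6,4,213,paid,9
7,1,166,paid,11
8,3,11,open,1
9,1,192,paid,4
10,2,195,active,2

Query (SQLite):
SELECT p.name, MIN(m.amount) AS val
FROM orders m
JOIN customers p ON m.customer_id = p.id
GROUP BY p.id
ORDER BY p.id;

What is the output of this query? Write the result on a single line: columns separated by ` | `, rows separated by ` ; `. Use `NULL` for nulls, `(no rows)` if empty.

Wren | 166 ; Tara | 108 ; Eve | 11 ; Yuki | 213 ; Dana | 104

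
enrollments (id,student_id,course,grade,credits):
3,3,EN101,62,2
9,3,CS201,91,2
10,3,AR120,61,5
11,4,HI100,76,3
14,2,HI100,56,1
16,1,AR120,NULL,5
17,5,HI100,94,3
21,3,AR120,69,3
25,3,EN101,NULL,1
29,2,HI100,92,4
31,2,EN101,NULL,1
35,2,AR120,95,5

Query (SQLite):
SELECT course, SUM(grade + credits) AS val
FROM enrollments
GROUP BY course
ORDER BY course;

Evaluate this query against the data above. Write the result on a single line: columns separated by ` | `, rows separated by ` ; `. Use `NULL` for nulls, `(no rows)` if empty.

For each row compute grade + credits.
Group by course; take SUM of the expression per group.
  AR120: ids {10, 16, 21, 35} → SUM(grade + credits)=238
  CS201: ids {9} → SUM(grade + credits)=93
  EN101: ids {3, 25, 31} → SUM(grade + credits)=64
  HI100: ids {11, 14, 17, 29} → SUM(grade + credits)=329

AR120 | 238 ; CS201 | 93 ; EN101 | 64 ; HI100 | 329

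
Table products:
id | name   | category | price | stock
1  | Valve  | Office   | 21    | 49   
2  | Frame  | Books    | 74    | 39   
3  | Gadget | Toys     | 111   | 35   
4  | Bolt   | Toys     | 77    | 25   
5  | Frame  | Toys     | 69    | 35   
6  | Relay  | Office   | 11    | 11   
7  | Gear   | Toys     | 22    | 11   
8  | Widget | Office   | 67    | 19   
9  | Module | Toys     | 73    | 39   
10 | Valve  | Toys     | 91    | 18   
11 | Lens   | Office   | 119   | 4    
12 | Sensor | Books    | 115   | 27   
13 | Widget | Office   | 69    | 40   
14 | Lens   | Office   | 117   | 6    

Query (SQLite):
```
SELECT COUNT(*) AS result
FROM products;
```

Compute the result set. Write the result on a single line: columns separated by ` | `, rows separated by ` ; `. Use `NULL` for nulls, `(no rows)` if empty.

14

All stock values: [49, 39, 35, 25, 35, 11, 11, 19, 39, 18, 4, 27, 40, 6].
COUNT(*) counts rows → 14.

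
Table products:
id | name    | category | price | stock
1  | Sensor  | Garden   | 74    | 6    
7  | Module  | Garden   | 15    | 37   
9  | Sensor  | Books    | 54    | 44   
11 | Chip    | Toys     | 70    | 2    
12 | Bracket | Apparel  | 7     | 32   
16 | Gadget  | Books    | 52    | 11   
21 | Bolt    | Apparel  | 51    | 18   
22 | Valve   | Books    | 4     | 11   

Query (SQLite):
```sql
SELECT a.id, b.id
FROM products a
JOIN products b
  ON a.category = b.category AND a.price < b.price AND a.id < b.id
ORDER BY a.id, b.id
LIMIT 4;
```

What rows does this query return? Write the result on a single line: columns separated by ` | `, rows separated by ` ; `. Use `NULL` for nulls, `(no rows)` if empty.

12 | 21

Pairs (a,b) with same category, a.price < b.price, a.id < b.id.
category groups: Apparel:{12,21} Books:{9,16,22} Garden:{1,7} Toys:{11}
Ordered by (a.id, b.id); first 4.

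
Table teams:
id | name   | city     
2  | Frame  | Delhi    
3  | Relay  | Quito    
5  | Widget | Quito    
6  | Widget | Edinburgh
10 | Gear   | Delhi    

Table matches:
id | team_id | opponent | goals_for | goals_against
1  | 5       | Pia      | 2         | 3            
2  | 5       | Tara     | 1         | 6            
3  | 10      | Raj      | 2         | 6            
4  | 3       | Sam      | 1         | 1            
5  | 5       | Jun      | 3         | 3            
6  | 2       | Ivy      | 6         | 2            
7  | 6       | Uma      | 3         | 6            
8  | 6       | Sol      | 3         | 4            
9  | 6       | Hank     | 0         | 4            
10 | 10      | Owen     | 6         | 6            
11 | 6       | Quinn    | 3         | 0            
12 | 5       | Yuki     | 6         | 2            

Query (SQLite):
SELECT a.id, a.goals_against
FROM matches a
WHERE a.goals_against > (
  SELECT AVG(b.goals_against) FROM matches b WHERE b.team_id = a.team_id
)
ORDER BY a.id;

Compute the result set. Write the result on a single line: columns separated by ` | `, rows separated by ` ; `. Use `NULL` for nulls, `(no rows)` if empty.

2 | 6 ; 7 | 6 ; 8 | 4 ; 9 | 4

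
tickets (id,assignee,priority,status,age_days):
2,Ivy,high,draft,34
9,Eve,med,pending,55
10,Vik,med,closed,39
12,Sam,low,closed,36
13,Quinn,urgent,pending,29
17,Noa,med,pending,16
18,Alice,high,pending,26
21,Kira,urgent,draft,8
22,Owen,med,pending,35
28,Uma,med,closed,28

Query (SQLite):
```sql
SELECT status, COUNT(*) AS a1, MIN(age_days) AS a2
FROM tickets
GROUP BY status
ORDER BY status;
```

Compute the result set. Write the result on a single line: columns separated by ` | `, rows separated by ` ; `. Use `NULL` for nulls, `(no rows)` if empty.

closed | 3 | 28 ; draft | 2 | 8 ; pending | 5 | 16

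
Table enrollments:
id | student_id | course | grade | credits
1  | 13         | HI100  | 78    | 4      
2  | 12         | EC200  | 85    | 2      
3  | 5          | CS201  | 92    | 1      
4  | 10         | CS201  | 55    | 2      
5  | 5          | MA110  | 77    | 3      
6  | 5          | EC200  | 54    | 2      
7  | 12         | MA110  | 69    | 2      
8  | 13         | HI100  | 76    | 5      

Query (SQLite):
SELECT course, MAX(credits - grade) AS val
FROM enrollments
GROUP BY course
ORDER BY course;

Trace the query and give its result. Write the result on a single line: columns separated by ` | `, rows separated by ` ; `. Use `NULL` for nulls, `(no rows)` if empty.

For each row compute credits - grade.
Group by course; take MAX of the expression per group.
  CS201: ids {3, 4} → MAX(credits - grade)=-53
  EC200: ids {2, 6} → MAX(credits - grade)=-52
  HI100: ids {1, 8} → MAX(credits - grade)=-71
  MA110: ids {5, 7} → MAX(credits - grade)=-67

CS201 | -53 ; EC200 | -52 ; HI100 | -71 ; MA110 | -67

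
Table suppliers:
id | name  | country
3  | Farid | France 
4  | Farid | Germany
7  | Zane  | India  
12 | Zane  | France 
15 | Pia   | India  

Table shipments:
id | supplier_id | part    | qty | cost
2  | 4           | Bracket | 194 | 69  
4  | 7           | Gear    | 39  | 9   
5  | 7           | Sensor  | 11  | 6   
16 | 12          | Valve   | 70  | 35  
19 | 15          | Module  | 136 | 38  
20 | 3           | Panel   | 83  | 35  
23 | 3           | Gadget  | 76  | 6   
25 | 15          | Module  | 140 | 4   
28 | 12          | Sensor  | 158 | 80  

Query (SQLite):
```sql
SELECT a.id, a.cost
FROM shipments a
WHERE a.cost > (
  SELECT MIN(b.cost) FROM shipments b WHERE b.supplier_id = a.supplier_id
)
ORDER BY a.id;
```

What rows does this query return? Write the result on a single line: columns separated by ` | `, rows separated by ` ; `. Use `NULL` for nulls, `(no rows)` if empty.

4 | 9 ; 19 | 38 ; 20 | 35 ; 28 | 80

For each shipments row a, compute MIN(cost) over rows sharing a.supplier_id.
Keep row a if a.cost > that per-group MIN.
  supplier_id=3: MIN(cost) = 6
  supplier_id=4: MIN(cost) = 69
  supplier_id=7: MIN(cost) = 6
  supplier_id=12: MIN(cost) = 35
  supplier_id=15: MIN(cost) = 4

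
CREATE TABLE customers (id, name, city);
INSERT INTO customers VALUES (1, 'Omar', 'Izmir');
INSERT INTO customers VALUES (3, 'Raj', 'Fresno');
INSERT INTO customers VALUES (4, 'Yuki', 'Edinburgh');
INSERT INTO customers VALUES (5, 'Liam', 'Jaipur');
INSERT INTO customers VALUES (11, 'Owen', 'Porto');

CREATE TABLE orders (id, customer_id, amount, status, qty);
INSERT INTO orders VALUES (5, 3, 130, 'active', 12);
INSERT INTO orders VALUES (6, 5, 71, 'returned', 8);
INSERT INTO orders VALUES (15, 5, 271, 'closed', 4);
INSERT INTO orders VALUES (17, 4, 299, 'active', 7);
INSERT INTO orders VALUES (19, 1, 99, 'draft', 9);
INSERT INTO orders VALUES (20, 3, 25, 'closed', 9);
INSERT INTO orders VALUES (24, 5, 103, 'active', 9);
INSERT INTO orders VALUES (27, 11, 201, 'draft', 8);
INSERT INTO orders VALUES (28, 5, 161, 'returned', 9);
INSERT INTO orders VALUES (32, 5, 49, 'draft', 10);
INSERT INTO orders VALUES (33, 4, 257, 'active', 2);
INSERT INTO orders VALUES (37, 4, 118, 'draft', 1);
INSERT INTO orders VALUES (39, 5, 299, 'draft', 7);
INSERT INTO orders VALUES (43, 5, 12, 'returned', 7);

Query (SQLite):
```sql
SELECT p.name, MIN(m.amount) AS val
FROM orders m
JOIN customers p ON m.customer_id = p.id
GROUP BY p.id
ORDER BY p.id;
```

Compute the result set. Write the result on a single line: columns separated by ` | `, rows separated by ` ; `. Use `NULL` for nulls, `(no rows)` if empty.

Join each orders row to its customers via customer_id.
Group joined rows by customers.id; compute MIN(m.amount) per group.
  1: ids {19} → MIN(m.amount)=99
  3: ids {5, 20} → MIN(m.amount)=25
  4: ids {17, 33, 37} → MIN(m.amount)=118
  5: ids {6, 15, 24, 28, 32, 39, 43} → MIN(m.amount)=12
  11: ids {27} → MIN(m.amount)=201

Omar | 99 ; Raj | 25 ; Yuki | 118 ; Liam | 12 ; Owen | 201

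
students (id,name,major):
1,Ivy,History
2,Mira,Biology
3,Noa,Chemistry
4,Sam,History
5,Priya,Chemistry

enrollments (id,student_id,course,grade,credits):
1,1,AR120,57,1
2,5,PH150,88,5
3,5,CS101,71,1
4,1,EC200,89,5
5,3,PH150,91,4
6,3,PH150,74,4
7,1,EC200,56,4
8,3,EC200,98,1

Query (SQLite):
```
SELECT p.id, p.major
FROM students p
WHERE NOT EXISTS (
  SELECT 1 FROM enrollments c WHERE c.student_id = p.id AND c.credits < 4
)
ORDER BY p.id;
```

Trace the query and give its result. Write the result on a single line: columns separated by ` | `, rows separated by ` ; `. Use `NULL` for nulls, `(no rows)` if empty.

2 | Biology ; 4 | History

For each students row, check whether any enrollments with matching student_id has credits < 4.
Keep rows where that is false.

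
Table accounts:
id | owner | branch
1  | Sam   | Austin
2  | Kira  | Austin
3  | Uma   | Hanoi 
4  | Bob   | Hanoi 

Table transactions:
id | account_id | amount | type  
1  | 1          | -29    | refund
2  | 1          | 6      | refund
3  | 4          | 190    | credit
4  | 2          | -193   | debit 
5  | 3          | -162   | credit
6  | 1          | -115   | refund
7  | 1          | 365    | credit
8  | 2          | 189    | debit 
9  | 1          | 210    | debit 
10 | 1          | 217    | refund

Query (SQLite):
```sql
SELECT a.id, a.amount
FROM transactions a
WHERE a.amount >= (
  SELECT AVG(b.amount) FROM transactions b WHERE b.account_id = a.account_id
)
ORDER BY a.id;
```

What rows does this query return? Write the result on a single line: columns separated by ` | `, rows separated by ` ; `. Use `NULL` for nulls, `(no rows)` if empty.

For each transactions row a, compute AVG(amount) over rows sharing a.account_id.
Keep row a if a.amount >= that per-group AVG.
  account_id=1: AVG(amount) = 109.0
  account_id=2: AVG(amount) = -2.0
  account_id=3: AVG(amount) = -162.0
  account_id=4: AVG(amount) = 190.0

3 | 190 ; 5 | -162 ; 7 | 365 ; 8 | 189 ; 9 | 210 ; 10 | 217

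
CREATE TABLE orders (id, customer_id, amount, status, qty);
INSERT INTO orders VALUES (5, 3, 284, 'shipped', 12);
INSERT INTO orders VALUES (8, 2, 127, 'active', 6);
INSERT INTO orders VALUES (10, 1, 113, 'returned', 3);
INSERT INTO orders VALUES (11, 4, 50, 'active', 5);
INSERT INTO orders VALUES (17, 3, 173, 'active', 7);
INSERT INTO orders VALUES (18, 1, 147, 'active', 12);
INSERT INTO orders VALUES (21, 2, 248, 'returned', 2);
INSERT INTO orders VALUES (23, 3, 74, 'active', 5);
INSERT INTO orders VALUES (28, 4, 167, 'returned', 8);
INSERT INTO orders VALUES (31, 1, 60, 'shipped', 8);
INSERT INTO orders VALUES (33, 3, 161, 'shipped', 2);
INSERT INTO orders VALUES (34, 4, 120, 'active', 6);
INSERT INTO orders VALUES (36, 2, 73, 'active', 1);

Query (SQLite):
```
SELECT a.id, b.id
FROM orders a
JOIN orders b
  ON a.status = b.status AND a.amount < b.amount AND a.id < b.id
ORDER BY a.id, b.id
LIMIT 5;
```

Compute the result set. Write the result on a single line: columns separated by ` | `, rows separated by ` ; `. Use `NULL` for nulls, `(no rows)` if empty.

Pairs (a,b) with same status, a.amount < b.amount, a.id < b.id.
status groups: active:{8,11,17,18,23,34,36} returned:{10,21,28} shipped:{5,31,33}
Ordered by (a.id, b.id); first 5.

8 | 17 ; 8 | 18 ; 10 | 21 ; 10 | 28 ; 11 | 17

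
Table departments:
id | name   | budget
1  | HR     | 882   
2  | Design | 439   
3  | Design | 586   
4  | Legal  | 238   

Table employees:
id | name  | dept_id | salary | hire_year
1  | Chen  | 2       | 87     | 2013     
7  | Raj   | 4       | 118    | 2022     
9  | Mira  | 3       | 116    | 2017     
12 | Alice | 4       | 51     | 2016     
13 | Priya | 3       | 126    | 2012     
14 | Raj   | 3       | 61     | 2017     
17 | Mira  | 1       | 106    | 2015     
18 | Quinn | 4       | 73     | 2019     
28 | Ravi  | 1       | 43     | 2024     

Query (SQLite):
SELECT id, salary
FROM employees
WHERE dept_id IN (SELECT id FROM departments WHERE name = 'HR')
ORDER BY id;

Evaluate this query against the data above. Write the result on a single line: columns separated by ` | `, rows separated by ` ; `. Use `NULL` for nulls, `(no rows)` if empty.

Inner query: departments.id where name = 'HR'.
Outer: keep employees rows whose dept_id is in that set.
Inner query → {1}

17 | 106 ; 28 | 43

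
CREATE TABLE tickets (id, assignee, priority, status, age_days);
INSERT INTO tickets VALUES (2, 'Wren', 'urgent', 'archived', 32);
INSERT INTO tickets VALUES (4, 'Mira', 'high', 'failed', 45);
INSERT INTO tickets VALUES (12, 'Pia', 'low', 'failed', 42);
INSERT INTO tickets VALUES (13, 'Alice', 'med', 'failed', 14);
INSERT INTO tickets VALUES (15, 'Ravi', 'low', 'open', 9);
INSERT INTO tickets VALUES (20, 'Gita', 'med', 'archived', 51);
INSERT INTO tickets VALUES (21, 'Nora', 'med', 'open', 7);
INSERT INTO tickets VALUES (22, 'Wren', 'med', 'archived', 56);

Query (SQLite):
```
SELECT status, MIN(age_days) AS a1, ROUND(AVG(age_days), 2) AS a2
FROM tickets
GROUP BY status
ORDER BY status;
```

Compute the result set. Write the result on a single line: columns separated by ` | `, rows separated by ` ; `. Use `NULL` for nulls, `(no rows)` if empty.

archived | 32 | 46.33 ; failed | 14 | 33.67 ; open | 7 | 8

Group tickets by status.
Per group compute: MIN(age_days), ROUND(AVG(age_days), 2).
  archived: ids {2, 20, 22} → MIN(age_days)=32, ROUND(AVG(age_days), 2)=46.33
  failed: ids {4, 12, 13} → MIN(age_days)=14, ROUND(AVG(age_days), 2)=33.67
  open: ids {15, 21} → MIN(age_days)=7, ROUND(AVG(age_days), 2)=8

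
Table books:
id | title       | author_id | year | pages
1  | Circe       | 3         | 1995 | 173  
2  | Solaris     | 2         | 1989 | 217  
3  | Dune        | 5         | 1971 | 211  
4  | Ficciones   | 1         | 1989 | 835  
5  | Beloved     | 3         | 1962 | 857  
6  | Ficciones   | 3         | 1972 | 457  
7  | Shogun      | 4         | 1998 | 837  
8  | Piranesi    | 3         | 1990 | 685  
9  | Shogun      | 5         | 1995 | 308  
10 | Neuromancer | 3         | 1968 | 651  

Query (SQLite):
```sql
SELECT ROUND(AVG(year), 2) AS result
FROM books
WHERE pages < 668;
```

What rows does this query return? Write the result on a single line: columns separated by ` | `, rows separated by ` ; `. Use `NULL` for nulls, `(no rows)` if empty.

Rows where pages < 668 → year values: [1995, 1989, 1971, 1972, 1995, 1968].
AVG = 11890 / 6 (rounded to 2 dp).

1981.67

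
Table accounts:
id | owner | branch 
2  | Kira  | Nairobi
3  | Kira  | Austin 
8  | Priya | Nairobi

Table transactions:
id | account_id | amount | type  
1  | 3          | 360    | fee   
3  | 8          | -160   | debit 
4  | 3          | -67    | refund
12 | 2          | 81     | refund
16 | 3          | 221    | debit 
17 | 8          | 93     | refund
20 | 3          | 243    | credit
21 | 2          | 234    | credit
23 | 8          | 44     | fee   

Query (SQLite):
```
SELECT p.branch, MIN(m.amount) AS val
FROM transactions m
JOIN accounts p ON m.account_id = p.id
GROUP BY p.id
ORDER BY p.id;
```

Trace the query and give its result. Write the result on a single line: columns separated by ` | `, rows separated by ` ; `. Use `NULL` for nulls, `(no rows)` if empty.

Join each transactions row to its accounts via account_id.
Group joined rows by accounts.id; compute MIN(m.amount) per group.
  2: ids {12, 21} → MIN(m.amount)=81
  3: ids {1, 4, 16, 20} → MIN(m.amount)=-67
  8: ids {3, 17, 23} → MIN(m.amount)=-160

Nairobi | 81 ; Austin | -67 ; Nairobi | -160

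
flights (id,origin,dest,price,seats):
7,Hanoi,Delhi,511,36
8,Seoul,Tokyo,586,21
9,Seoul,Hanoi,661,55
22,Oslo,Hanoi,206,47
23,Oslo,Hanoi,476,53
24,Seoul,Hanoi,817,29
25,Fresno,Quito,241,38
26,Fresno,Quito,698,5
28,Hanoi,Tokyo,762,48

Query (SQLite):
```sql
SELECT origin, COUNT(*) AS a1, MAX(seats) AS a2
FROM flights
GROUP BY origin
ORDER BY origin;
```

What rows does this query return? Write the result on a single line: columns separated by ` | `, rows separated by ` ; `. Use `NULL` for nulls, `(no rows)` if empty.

Group flights by origin.
Per group compute: COUNT(*), MAX(seats).
  Fresno: ids {25, 26} → COUNT(*)=2, MAX(seats)=38
  Hanoi: ids {7, 28} → COUNT(*)=2, MAX(seats)=48
  Oslo: ids {22, 23} → COUNT(*)=2, MAX(seats)=53
  Seoul: ids {8, 9, 24} → COUNT(*)=3, MAX(seats)=55

Fresno | 2 | 38 ; Hanoi | 2 | 48 ; Oslo | 2 | 53 ; Seoul | 3 | 55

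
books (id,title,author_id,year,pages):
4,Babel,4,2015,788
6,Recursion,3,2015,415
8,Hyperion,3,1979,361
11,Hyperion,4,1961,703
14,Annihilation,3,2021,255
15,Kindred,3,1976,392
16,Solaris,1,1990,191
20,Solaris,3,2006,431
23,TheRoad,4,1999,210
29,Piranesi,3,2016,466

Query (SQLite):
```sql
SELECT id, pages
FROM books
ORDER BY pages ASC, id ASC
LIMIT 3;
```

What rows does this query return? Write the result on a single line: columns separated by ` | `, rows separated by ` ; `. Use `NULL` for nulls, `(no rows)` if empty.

16 | 191 ; 23 | 210 ; 14 | 255

Sort by pages asc, tiebreak id asc: (191, id=16), (210, id=23), (255, id=14), (361, id=8), (392, id=15), (415, id=6) …. Take first 3.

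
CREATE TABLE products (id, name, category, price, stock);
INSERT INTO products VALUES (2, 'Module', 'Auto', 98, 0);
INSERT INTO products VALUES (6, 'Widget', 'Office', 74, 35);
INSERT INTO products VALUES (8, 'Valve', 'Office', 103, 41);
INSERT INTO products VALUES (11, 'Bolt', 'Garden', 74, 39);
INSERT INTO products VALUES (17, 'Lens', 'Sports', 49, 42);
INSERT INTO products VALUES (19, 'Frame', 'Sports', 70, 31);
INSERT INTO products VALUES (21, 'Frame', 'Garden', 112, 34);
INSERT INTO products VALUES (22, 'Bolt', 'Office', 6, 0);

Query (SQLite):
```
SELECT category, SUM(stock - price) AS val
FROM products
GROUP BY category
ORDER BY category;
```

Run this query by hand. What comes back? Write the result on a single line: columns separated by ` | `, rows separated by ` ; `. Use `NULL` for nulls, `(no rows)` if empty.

For each row compute stock - price.
Group by category; take SUM of the expression per group.
  Auto: ids {2} → SUM(stock - price)=-98
  Garden: ids {11, 21} → SUM(stock - price)=-113
  Office: ids {6, 8, 22} → SUM(stock - price)=-107
  Sports: ids {17, 19} → SUM(stock - price)=-46

Auto | -98 ; Garden | -113 ; Office | -107 ; Sports | -46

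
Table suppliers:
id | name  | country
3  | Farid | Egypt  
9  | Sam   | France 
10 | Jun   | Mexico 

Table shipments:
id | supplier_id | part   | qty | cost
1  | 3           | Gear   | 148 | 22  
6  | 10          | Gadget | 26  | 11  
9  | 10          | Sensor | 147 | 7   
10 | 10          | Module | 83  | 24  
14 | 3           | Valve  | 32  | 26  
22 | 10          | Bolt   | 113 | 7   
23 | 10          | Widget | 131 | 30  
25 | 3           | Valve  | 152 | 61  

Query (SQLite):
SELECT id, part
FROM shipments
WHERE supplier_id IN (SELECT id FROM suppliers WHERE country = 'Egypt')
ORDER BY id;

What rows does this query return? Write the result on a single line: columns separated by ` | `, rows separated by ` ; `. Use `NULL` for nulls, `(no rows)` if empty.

1 | Gear ; 14 | Valve ; 25 | Valve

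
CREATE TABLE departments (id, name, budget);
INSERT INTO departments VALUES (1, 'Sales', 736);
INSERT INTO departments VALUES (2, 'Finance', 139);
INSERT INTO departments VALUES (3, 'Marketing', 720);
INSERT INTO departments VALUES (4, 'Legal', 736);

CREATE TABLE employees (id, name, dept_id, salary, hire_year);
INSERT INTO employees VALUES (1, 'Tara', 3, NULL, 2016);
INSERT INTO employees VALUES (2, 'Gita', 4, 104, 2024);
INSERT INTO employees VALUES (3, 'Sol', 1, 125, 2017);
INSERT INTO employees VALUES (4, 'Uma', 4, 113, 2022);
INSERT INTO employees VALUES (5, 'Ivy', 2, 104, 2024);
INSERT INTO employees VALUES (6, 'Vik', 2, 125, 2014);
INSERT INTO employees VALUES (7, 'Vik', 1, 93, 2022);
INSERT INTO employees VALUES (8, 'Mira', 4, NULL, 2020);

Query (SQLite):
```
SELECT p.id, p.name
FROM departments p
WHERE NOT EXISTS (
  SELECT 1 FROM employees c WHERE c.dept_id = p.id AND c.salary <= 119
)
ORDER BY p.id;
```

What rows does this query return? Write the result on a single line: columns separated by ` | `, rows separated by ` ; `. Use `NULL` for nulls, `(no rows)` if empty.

3 | Marketing

For each departments row, check whether any employees with matching dept_id has salary <= 119.
Keep rows where that is false.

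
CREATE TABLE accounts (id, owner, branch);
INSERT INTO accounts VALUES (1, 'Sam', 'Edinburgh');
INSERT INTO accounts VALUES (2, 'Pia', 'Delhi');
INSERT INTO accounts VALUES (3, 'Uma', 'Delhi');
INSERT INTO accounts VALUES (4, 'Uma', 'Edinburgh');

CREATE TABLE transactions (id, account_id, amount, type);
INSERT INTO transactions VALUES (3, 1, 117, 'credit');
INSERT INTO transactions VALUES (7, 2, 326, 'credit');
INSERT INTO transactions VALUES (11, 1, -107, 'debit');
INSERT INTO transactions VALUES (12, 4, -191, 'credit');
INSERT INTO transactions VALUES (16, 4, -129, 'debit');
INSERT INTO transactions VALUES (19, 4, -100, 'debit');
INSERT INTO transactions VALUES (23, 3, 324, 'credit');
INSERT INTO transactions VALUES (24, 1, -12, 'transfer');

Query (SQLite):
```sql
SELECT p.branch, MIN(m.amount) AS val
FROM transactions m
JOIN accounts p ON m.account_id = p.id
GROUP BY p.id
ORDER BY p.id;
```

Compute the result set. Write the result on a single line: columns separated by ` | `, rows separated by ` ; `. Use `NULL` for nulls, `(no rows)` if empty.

Join each transactions row to its accounts via account_id.
Group joined rows by accounts.id; compute MIN(m.amount) per group.
  1: ids {3, 11, 24} → MIN(m.amount)=-107
  2: ids {7} → MIN(m.amount)=326
  3: ids {23} → MIN(m.amount)=324
  4: ids {12, 16, 19} → MIN(m.amount)=-191

Edinburgh | -107 ; Delhi | 326 ; Delhi | 324 ; Edinburgh | -191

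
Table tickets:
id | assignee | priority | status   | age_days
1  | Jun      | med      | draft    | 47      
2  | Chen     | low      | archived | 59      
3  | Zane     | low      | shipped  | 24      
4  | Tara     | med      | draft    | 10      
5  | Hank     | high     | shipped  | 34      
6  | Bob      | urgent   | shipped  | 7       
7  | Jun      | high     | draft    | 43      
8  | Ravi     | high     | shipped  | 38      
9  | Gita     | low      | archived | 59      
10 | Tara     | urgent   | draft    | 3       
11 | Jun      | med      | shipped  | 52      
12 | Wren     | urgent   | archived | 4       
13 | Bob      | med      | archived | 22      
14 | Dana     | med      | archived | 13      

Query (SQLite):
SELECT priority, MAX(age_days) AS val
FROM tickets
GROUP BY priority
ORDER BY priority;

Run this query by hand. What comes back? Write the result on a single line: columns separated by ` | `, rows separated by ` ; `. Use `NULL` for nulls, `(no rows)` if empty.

Partition tickets by priority; compute MAX(age_days) within each group.
  high: ids {5, 7, 8} → MAX(age_days)=43
  low: ids {2, 3, 9} → MAX(age_days)=59
  med: ids {1, 4, 11, 13, 14} → MAX(age_days)=52
  urgent: ids {6, 10, 12} → MAX(age_days)=7

high | 43 ; low | 59 ; med | 52 ; urgent | 7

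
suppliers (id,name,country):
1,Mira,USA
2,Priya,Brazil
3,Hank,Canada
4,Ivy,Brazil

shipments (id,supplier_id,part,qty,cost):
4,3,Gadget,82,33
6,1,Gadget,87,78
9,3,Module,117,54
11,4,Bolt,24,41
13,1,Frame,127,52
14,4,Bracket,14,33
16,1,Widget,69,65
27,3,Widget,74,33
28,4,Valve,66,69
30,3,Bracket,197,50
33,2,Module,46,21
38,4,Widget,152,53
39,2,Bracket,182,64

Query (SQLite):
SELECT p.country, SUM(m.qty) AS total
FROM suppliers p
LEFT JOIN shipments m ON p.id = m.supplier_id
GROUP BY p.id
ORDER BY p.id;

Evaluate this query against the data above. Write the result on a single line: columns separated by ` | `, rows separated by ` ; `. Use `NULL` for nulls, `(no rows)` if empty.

LEFT JOIN keeps every suppliers row; unmatched ones get NULL for shipments columns.
Group by suppliers.id and compute SUM(m.qty). SUM over an all-NULL group is NULL.
  1: ids {6, 13, 16} → SUM(m.qty)=283
  2: ids {33, 39} → SUM(m.qty)=228
  3: ids {4, 9, 27, 30} → SUM(m.qty)=470
  4: ids {11, 14, 28, 38} → SUM(m.qty)=256

USA | 283 ; Brazil | 228 ; Canada | 470 ; Brazil | 256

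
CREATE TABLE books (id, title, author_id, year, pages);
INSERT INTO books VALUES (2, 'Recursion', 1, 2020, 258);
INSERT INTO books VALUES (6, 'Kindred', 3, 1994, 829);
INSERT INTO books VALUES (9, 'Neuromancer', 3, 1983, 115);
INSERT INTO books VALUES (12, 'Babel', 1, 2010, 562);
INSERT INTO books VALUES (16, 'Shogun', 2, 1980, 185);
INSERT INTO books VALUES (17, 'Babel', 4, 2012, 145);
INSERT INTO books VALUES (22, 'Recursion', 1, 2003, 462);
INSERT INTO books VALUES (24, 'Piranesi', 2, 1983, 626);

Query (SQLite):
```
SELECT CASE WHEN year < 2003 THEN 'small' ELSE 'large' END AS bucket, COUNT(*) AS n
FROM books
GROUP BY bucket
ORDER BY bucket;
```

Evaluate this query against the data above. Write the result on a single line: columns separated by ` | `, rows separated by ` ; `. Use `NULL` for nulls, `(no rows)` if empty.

large | 4 ; small | 4

Bucket rows by year < 2003 → 'small' else 'large'; count each bucket.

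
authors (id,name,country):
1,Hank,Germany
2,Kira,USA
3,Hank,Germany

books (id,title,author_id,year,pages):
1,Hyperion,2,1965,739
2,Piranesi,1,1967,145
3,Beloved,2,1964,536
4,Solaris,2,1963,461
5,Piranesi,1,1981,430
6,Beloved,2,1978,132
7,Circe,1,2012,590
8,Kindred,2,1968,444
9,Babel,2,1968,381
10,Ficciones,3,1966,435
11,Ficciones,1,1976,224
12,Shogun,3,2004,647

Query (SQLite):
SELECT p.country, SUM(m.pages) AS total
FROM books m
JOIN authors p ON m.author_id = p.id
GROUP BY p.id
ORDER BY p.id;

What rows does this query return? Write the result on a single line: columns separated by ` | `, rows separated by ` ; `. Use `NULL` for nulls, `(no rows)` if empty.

Join each books row to its authors via author_id.
Group joined rows by authors.id; compute SUM(m.pages) per group.
  1: ids {2, 5, 7, 11} → SUM(m.pages)=1389
  2: ids {1, 3, 4, 6, 8, 9} → SUM(m.pages)=2693
  3: ids {10, 12} → SUM(m.pages)=1082

Germany | 1389 ; USA | 2693 ; Germany | 1082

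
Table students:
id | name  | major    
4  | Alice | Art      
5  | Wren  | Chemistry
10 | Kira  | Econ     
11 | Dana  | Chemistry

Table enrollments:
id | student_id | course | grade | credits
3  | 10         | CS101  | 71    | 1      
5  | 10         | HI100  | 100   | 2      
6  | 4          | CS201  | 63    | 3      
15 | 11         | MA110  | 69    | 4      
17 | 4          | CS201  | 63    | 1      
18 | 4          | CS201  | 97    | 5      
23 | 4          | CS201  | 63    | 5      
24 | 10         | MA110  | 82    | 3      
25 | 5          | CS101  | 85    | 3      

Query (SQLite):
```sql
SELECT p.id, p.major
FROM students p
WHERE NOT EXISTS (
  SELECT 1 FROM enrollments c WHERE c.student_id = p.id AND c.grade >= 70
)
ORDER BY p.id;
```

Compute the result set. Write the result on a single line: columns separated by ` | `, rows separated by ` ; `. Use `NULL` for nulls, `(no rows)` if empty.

11 | Chemistry

For each students row, check whether any enrollments with matching student_id has grade >= 70.
Keep rows where that is false.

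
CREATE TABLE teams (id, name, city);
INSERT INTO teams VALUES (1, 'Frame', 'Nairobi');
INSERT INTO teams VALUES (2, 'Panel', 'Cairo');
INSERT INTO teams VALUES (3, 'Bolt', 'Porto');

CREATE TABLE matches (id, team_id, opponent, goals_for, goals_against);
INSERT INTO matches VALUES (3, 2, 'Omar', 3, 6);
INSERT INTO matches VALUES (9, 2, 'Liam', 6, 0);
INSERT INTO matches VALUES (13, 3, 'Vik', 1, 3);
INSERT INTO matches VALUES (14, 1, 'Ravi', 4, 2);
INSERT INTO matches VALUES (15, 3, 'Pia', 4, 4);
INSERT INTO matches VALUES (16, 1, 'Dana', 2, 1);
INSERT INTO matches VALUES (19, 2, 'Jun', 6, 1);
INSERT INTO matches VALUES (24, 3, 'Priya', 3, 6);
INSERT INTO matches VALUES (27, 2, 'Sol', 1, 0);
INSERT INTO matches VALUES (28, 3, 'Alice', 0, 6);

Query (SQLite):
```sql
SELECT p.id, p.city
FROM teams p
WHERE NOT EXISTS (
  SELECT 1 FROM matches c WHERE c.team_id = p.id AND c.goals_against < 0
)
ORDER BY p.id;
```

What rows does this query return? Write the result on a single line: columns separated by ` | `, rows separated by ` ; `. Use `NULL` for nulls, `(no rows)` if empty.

1 | Nairobi ; 2 | Cairo ; 3 | Porto

For each teams row, check whether any matches with matching team_id has goals_against < 0.
Keep rows where that is false.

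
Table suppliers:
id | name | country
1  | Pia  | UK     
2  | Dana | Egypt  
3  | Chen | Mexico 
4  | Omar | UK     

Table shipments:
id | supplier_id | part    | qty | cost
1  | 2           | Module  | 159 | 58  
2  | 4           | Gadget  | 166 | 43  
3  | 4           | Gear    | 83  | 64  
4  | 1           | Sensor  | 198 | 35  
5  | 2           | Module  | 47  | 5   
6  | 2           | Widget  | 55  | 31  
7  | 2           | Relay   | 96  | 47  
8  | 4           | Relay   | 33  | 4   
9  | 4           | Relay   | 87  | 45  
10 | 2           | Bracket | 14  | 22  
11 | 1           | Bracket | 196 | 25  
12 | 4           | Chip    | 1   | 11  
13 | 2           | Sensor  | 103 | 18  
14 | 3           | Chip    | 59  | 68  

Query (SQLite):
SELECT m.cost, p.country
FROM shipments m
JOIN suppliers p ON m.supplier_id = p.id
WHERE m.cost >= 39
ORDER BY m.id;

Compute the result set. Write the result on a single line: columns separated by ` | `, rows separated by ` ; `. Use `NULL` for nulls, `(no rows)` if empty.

58 | Egypt ; 43 | UK ; 64 | UK ; 47 | Egypt ; 45 | UK ; 68 | Mexico

Each shipments row matches the suppliers row where supplier_id = suppliers.id.
Then keep rows with m.cost >= 39.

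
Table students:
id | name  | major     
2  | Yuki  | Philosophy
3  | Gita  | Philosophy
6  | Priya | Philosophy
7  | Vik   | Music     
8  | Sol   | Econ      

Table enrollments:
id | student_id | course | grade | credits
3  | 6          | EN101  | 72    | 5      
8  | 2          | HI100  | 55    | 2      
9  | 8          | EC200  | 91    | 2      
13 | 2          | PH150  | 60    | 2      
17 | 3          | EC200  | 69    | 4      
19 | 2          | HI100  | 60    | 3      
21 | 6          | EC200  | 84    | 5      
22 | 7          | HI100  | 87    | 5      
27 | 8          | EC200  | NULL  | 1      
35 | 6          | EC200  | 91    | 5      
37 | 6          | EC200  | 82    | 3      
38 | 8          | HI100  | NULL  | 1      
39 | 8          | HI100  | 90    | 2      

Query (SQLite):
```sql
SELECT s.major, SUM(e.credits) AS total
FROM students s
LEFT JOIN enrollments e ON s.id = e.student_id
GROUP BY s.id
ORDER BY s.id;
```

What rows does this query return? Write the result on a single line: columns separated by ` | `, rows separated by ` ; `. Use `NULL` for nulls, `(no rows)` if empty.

LEFT JOIN keeps every students row; unmatched ones get NULL for enrollments columns.
Group by students.id and compute SUM(e.credits). SUM over an all-NULL group is NULL.
  2: ids {8, 13, 19} → SUM(e.credits)=7
  3: ids {17} → SUM(e.credits)=4
  6: ids {3, 21, 35, 37} → SUM(e.credits)=18
  7: ids {22} → SUM(e.credits)=5
  8: ids {9, 27, 38, 39} → SUM(e.credits)=6

Philosophy | 7 ; Philosophy | 4 ; Philosophy | 18 ; Music | 5 ; Econ | 6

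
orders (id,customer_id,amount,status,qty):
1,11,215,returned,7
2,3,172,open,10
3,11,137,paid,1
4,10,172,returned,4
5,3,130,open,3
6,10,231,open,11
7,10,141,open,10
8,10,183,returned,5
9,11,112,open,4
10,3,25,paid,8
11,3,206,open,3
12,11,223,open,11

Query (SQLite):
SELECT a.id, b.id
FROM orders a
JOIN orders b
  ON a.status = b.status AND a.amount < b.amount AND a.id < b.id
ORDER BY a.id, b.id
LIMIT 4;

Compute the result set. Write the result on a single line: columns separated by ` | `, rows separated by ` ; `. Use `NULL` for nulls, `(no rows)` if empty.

2 | 6 ; 2 | 11 ; 2 | 12 ; 4 | 8

Pairs (a,b) with same status, a.amount < b.amount, a.id < b.id.
status groups: open:{2,5,6,7,9,11,12} paid:{3,10} returned:{1,4,8}
Ordered by (a.id, b.id); first 4.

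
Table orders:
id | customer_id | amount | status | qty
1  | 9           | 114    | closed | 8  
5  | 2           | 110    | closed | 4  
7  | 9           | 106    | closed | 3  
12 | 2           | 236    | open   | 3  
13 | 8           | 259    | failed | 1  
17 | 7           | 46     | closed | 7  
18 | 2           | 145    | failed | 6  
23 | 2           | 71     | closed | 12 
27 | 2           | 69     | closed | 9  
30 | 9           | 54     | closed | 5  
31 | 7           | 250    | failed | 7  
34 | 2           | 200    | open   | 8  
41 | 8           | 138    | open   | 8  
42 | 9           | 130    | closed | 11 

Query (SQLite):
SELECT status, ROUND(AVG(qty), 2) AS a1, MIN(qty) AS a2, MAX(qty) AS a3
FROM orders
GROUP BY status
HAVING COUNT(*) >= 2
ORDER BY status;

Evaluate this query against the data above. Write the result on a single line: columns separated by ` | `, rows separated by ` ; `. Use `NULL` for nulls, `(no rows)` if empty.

closed | 7.38 | 3 | 12 ; failed | 4.67 | 1 | 7 ; open | 6.33 | 3 | 8

Group orders by status.
Per group compute: ROUND(AVG(qty), 2), MIN(qty), MAX(qty).
HAVING: drop groups with fewer than 2 rows.
  closed: ids {1, 5, 7, 17, 23, 27, 30, 42} → ROUND(AVG(qty), 2)=7.38, MIN(qty)=3, MAX(qty)=12
  failed: ids {13, 18, 31} → ROUND(AVG(qty), 2)=4.67, MIN(qty)=1, MAX(qty)=7
  open: ids {12, 34, 41} → ROUND(AVG(qty), 2)=6.33, MIN(qty)=3, MAX(qty)=8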